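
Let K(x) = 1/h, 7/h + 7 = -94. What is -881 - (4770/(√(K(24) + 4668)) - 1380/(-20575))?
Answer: -3625591/4115 - 954*√9121/1303 ≈ -950.99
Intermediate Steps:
h = -7/101 (h = 7/(-7 - 94) = 7/(-101) = 7*(-1/101) = -7/101 ≈ -0.069307)
K(x) = -101/7 (K(x) = 1/(-7/101) = -101/7)
-881 - (4770/(√(K(24) + 4668)) - 1380/(-20575)) = -881 - (4770/(√(-101/7 + 4668)) - 1380/(-20575)) = -881 - (4770/(√(32575/7)) - 1380*(-1/20575)) = -881 - (4770/((5*√9121/7)) + 276/4115) = -881 - (4770*(√9121/6515) + 276/4115) = -881 - (954*√9121/1303 + 276/4115) = -881 - (276/4115 + 954*√9121/1303) = -881 + (-276/4115 - 954*√9121/1303) = -3625591/4115 - 954*√9121/1303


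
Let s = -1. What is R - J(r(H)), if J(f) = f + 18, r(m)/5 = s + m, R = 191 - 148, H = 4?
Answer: 10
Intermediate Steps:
R = 43
r(m) = -5 + 5*m (r(m) = 5*(-1 + m) = -5 + 5*m)
J(f) = 18 + f
R - J(r(H)) = 43 - (18 + (-5 + 5*4)) = 43 - (18 + (-5 + 20)) = 43 - (18 + 15) = 43 - 1*33 = 43 - 33 = 10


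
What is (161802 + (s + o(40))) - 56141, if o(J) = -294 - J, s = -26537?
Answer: 78790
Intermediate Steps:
(161802 + (s + o(40))) - 56141 = (161802 + (-26537 + (-294 - 1*40))) - 56141 = (161802 + (-26537 + (-294 - 40))) - 56141 = (161802 + (-26537 - 334)) - 56141 = (161802 - 26871) - 56141 = 134931 - 56141 = 78790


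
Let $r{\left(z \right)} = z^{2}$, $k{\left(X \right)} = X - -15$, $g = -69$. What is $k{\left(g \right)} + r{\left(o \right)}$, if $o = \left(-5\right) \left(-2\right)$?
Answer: $46$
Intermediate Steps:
$k{\left(X \right)} = 15 + X$ ($k{\left(X \right)} = X + 15 = 15 + X$)
$o = 10$
$k{\left(g \right)} + r{\left(o \right)} = \left(15 - 69\right) + 10^{2} = -54 + 100 = 46$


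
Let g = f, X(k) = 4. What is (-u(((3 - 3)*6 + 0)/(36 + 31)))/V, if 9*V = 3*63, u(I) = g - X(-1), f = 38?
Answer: -34/21 ≈ -1.6190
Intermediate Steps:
g = 38
u(I) = 34 (u(I) = 38 - 1*4 = 38 - 4 = 34)
V = 21 (V = (3*63)/9 = (⅑)*189 = 21)
(-u(((3 - 3)*6 + 0)/(36 + 31)))/V = -1*34/21 = -34*1/21 = -34/21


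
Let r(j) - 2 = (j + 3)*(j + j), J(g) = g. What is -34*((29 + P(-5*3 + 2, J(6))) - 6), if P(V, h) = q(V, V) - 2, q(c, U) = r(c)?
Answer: -9622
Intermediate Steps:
r(j) = 2 + 2*j*(3 + j) (r(j) = 2 + (j + 3)*(j + j) = 2 + (3 + j)*(2*j) = 2 + 2*j*(3 + j))
q(c, U) = 2 + 2*c² + 6*c
P(V, h) = 2*V² + 6*V (P(V, h) = (2 + 2*V² + 6*V) - 2 = 2*V² + 6*V)
-34*((29 + P(-5*3 + 2, J(6))) - 6) = -34*((29 + 2*(-5*3 + 2)*(3 + (-5*3 + 2))) - 6) = -34*((29 + 2*(-15 + 2)*(3 + (-15 + 2))) - 6) = -34*((29 + 2*(-13)*(3 - 13)) - 6) = -34*((29 + 2*(-13)*(-10)) - 6) = -34*((29 + 260) - 6) = -34*(289 - 6) = -34*283 = -9622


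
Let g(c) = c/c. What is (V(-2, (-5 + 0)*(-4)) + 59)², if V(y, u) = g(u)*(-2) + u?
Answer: 5929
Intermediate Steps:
g(c) = 1
V(y, u) = -2 + u (V(y, u) = 1*(-2) + u = -2 + u)
(V(-2, (-5 + 0)*(-4)) + 59)² = ((-2 + (-5 + 0)*(-4)) + 59)² = ((-2 - 5*(-4)) + 59)² = ((-2 + 20) + 59)² = (18 + 59)² = 77² = 5929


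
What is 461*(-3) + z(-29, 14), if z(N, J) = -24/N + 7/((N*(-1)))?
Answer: -40076/29 ≈ -1381.9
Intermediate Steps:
z(N, J) = -31/N (z(N, J) = -24/N + 7/((-N)) = -24/N + 7*(-1/N) = -24/N - 7/N = -31/N)
461*(-3) + z(-29, 14) = 461*(-3) - 31/(-29) = -1383 - 31*(-1/29) = -1383 + 31/29 = -40076/29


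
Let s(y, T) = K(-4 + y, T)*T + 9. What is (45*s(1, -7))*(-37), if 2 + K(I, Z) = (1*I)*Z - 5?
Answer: 148185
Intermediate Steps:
K(I, Z) = -7 + I*Z (K(I, Z) = -2 + ((1*I)*Z - 5) = -2 + (I*Z - 5) = -2 + (-5 + I*Z) = -7 + I*Z)
s(y, T) = 9 + T*(-7 + T*(-4 + y)) (s(y, T) = (-7 + (-4 + y)*T)*T + 9 = (-7 + T*(-4 + y))*T + 9 = T*(-7 + T*(-4 + y)) + 9 = 9 + T*(-7 + T*(-4 + y)))
(45*s(1, -7))*(-37) = (45*(9 - 7*(-7 - 7*(-4 + 1))))*(-37) = (45*(9 - 7*(-7 - 7*(-3))))*(-37) = (45*(9 - 7*(-7 + 21)))*(-37) = (45*(9 - 7*14))*(-37) = (45*(9 - 98))*(-37) = (45*(-89))*(-37) = -4005*(-37) = 148185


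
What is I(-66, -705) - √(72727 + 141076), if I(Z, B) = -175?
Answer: -175 - √213803 ≈ -637.39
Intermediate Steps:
I(-66, -705) - √(72727 + 141076) = -175 - √(72727 + 141076) = -175 - √213803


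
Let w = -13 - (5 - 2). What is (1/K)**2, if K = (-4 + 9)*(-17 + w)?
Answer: 1/27225 ≈ 3.6731e-5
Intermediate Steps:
w = -16 (w = -13 - 1*3 = -13 - 3 = -16)
K = -165 (K = (-4 + 9)*(-17 - 16) = 5*(-33) = -165)
(1/K)**2 = (1/(-165))**2 = (-1/165)**2 = 1/27225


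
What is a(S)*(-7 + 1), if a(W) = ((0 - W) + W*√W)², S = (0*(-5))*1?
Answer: 0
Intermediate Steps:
S = 0 (S = 0*1 = 0)
a(W) = (W^(3/2) - W)² (a(W) = (-W + W^(3/2))² = (W^(3/2) - W)²)
a(S)*(-7 + 1) = (0^(3/2) - 1*0)²*(-7 + 1) = (0 + 0)²*(-6) = 0²*(-6) = 0*(-6) = 0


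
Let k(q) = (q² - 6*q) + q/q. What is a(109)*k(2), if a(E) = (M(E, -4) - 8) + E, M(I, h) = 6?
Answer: -749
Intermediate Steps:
k(q) = 1 + q² - 6*q (k(q) = (q² - 6*q) + 1 = 1 + q² - 6*q)
a(E) = -2 + E (a(E) = (6 - 8) + E = -2 + E)
a(109)*k(2) = (-2 + 109)*(1 + 2² - 6*2) = 107*(1 + 4 - 12) = 107*(-7) = -749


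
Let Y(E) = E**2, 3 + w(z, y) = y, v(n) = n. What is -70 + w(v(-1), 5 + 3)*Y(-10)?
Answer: 430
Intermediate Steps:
w(z, y) = -3 + y
-70 + w(v(-1), 5 + 3)*Y(-10) = -70 + (-3 + (5 + 3))*(-10)**2 = -70 + (-3 + 8)*100 = -70 + 5*100 = -70 + 500 = 430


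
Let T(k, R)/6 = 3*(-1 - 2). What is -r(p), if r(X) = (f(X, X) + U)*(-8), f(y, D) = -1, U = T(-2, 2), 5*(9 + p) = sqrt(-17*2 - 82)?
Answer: -440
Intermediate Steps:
T(k, R) = -54 (T(k, R) = 6*(3*(-1 - 2)) = 6*(3*(-3)) = 6*(-9) = -54)
p = -9 + 2*I*sqrt(29)/5 (p = -9 + sqrt(-17*2 - 82)/5 = -9 + sqrt(-34 - 82)/5 = -9 + sqrt(-116)/5 = -9 + (2*I*sqrt(29))/5 = -9 + 2*I*sqrt(29)/5 ≈ -9.0 + 2.1541*I)
U = -54
r(X) = 440 (r(X) = (-1 - 54)*(-8) = -55*(-8) = 440)
-r(p) = -1*440 = -440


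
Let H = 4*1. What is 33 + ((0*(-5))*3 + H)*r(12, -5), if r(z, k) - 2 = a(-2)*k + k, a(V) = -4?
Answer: 101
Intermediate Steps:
H = 4
r(z, k) = 2 - 3*k (r(z, k) = 2 + (-4*k + k) = 2 - 3*k)
33 + ((0*(-5))*3 + H)*r(12, -5) = 33 + ((0*(-5))*3 + 4)*(2 - 3*(-5)) = 33 + (0*3 + 4)*(2 + 15) = 33 + (0 + 4)*17 = 33 + 4*17 = 33 + 68 = 101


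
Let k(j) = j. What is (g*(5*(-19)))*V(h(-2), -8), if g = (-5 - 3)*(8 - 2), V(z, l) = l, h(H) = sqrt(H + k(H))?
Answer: -36480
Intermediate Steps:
h(H) = sqrt(2)*sqrt(H) (h(H) = sqrt(H + H) = sqrt(2*H) = sqrt(2)*sqrt(H))
g = -48 (g = -8*6 = -48)
(g*(5*(-19)))*V(h(-2), -8) = -240*(-19)*(-8) = -48*(-95)*(-8) = 4560*(-8) = -36480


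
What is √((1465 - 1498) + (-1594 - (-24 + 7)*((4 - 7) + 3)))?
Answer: I*√1627 ≈ 40.336*I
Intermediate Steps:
√((1465 - 1498) + (-1594 - (-24 + 7)*((4 - 7) + 3))) = √(-33 + (-1594 - (-17)*(-3 + 3))) = √(-33 + (-1594 - (-17)*0)) = √(-33 + (-1594 - 1*0)) = √(-33 + (-1594 + 0)) = √(-33 - 1594) = √(-1627) = I*√1627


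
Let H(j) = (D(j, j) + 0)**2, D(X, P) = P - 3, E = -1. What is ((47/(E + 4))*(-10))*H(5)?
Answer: -1880/3 ≈ -626.67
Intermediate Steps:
D(X, P) = -3 + P
H(j) = (-3 + j)**2 (H(j) = ((-3 + j) + 0)**2 = (-3 + j)**2)
((47/(E + 4))*(-10))*H(5) = ((47/(-1 + 4))*(-10))*(-3 + 5)**2 = ((47/3)*(-10))*2**2 = ((47*(1/3))*(-10))*4 = ((47/3)*(-10))*4 = -470/3*4 = -1880/3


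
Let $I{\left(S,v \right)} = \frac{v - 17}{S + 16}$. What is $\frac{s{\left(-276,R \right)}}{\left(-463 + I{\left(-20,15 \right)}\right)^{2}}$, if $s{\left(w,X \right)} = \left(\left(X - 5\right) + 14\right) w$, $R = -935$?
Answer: $\frac{1022304}{855625} \approx 1.1948$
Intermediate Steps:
$s{\left(w,X \right)} = w \left(9 + X\right)$ ($s{\left(w,X \right)} = \left(\left(X - 5\right) + 14\right) w = \left(\left(-5 + X\right) + 14\right) w = \left(9 + X\right) w = w \left(9 + X\right)$)
$I{\left(S,v \right)} = \frac{-17 + v}{16 + S}$
$\frac{s{\left(-276,R \right)}}{\left(-463 + I{\left(-20,15 \right)}\right)^{2}} = \frac{\left(-276\right) \left(9 - 935\right)}{\left(-463 + \frac{-17 + 15}{16 - 20}\right)^{2}} = \frac{\left(-276\right) \left(-926\right)}{\left(-463 + \frac{1}{-4} \left(-2\right)\right)^{2}} = \frac{255576}{\left(-463 - - \frac{1}{2}\right)^{2}} = \frac{255576}{\left(-463 + \frac{1}{2}\right)^{2}} = \frac{255576}{\left(- \frac{925}{2}\right)^{2}} = \frac{255576}{\frac{855625}{4}} = 255576 \cdot \frac{4}{855625} = \frac{1022304}{855625}$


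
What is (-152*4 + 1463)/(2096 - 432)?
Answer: 855/1664 ≈ 0.51382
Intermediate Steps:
(-152*4 + 1463)/(2096 - 432) = (-608 + 1463)/1664 = 855*(1/1664) = 855/1664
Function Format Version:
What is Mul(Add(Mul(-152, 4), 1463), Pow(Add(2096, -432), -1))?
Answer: Rational(855, 1664) ≈ 0.51382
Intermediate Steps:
Mul(Add(Mul(-152, 4), 1463), Pow(Add(2096, -432), -1)) = Mul(Add(-608, 1463), Pow(1664, -1)) = Mul(855, Rational(1, 1664)) = Rational(855, 1664)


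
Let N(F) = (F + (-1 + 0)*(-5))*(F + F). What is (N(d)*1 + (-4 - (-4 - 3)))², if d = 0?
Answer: 9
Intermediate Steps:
N(F) = 2*F*(5 + F) (N(F) = (F - 1*(-5))*(2*F) = (F + 5)*(2*F) = (5 + F)*(2*F) = 2*F*(5 + F))
(N(d)*1 + (-4 - (-4 - 3)))² = ((2*0*(5 + 0))*1 + (-4 - (-4 - 3)))² = ((2*0*5)*1 + (-4 - 1*(-7)))² = (0*1 + (-4 + 7))² = (0 + 3)² = 3² = 9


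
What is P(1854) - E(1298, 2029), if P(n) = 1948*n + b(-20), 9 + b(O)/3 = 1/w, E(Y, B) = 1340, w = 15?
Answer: 18051126/5 ≈ 3.6102e+6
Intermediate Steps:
b(O) = -134/5 (b(O) = -27 + 3/15 = -27 + 3*(1/15) = -27 + ⅕ = -134/5)
P(n) = -134/5 + 1948*n (P(n) = 1948*n - 134/5 = -134/5 + 1948*n)
P(1854) - E(1298, 2029) = (-134/5 + 1948*1854) - 1*1340 = (-134/5 + 3611592) - 1340 = 18057826/5 - 1340 = 18051126/5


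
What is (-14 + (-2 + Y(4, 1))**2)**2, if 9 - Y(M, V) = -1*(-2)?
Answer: 121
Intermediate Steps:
Y(M, V) = 7 (Y(M, V) = 9 - (-1)*(-2) = 9 - 1*2 = 9 - 2 = 7)
(-14 + (-2 + Y(4, 1))**2)**2 = (-14 + (-2 + 7)**2)**2 = (-14 + 5**2)**2 = (-14 + 25)**2 = 11**2 = 121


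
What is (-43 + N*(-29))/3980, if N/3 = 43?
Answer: -946/995 ≈ -0.95075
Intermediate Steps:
N = 129 (N = 3*43 = 129)
(-43 + N*(-29))/3980 = (-43 + 129*(-29))/3980 = (-43 - 3741)*(1/3980) = -3784*1/3980 = -946/995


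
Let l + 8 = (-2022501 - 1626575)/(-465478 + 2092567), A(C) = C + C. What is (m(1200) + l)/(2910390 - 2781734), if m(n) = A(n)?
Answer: 972086953/52333690596 ≈ 0.018575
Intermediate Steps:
A(C) = 2*C
l = -16665788/1627089 (l = -8 + (-2022501 - 1626575)/(-465478 + 2092567) = -8 - 3649076/1627089 = -16665788/1627089 ≈ -10.243)
m(n) = 2*n
(m(1200) + l)/(2910390 - 2781734) = (2*1200 - 16665788/1627089)/(2910390 - 2781734) = (2400 - 16665788/1627089)/128656 = (3888347812/1627089)*(1/128656) = 972086953/52333690596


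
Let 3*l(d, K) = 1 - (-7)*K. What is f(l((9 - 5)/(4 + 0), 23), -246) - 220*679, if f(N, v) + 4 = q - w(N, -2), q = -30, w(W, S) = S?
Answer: -149412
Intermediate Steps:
l(d, K) = ⅓ + 7*K/3 (l(d, K) = (1 - (-7)*K)/3 = (1 + 7*K)/3 = ⅓ + 7*K/3)
f(N, v) = -32 (f(N, v) = -4 + (-30 - 1*(-2)) = -4 + (-30 + 2) = -4 - 28 = -32)
f(l((9 - 5)/(4 + 0), 23), -246) - 220*679 = -32 - 220*679 = -32 - 149380 = -149412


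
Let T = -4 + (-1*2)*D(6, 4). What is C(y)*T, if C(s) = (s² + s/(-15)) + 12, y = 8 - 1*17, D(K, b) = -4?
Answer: 1872/5 ≈ 374.40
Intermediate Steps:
y = -9 (y = 8 - 17 = -9)
T = 4 (T = -4 - 1*2*(-4) = -4 - 2*(-4) = -4 + 8 = 4)
C(s) = 12 + s² - s/15 (C(s) = (s² - s/15) + 12 = 12 + s² - s/15)
C(y)*T = (12 + (-9)² - 1/15*(-9))*4 = (12 + 81 + ⅗)*4 = (468/5)*4 = 1872/5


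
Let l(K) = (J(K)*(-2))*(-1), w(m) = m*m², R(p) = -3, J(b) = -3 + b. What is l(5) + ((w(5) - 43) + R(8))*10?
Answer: 794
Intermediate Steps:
w(m) = m³
l(K) = -6 + 2*K (l(K) = ((-3 + K)*(-2))*(-1) = (6 - 2*K)*(-1) = -6 + 2*K)
l(5) + ((w(5) - 43) + R(8))*10 = (-6 + 2*5) + ((5³ - 43) - 3)*10 = (-6 + 10) + ((125 - 43) - 3)*10 = 4 + (82 - 3)*10 = 4 + 79*10 = 4 + 790 = 794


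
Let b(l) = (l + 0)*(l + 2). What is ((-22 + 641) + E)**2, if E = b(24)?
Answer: 1545049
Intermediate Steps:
b(l) = l*(2 + l)
E = 624 (E = 24*(2 + 24) = 24*26 = 624)
((-22 + 641) + E)**2 = ((-22 + 641) + 624)**2 = (619 + 624)**2 = 1243**2 = 1545049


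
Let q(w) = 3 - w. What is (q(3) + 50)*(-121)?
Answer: -6050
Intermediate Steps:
(q(3) + 50)*(-121) = ((3 - 1*3) + 50)*(-121) = ((3 - 3) + 50)*(-121) = (0 + 50)*(-121) = 50*(-121) = -6050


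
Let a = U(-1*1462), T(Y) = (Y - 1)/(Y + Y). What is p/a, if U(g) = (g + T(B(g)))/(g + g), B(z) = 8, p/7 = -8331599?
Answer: -2728498693312/23385 ≈ -1.1668e+8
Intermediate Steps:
p = -58321193 (p = 7*(-8331599) = -58321193)
T(Y) = (-1 + Y)/(2*Y) (T(Y) = (-1 + Y)/((2*Y)) = (-1 + Y)*(1/(2*Y)) = (-1 + Y)/(2*Y))
U(g) = (7/16 + g)/(2*g) (U(g) = (g + (½)*(-1 + 8)/8)/(g + g) = (g + (½)*(⅛)*7)/((2*g)) = (g + 7/16)*(1/(2*g)) = (7/16 + g)*(1/(2*g)) = (7/16 + g)/(2*g))
a = 23385/46784 (a = (7 + 16*(-1*1462))/(32*((-1*1462))) = (1/32)*(7 + 16*(-1462))/(-1462) = (1/32)*(-1/1462)*(7 - 23392) = (1/32)*(-1/1462)*(-23385) = 23385/46784 ≈ 0.49985)
p/a = -58321193/23385/46784 = -58321193*46784/23385 = -2728498693312/23385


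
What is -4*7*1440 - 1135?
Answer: -41455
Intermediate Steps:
-4*7*1440 - 1135 = -28*1440 - 1135 = -40320 - 1135 = -41455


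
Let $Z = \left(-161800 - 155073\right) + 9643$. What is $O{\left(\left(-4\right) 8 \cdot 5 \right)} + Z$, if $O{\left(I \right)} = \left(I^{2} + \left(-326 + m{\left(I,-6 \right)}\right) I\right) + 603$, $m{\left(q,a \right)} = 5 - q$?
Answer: $-255267$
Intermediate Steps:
$Z = -307230$ ($Z = -316873 + 9643 = -307230$)
$O{\left(I \right)} = 603 + I^{2} + I \left(-321 - I\right)$ ($O{\left(I \right)} = \left(I^{2} + \left(-326 - \left(-5 + I\right)\right) I\right) + 603 = \left(I^{2} + \left(-321 - I\right) I\right) + 603 = \left(I^{2} + I \left(-321 - I\right)\right) + 603 = 603 + I^{2} + I \left(-321 - I\right)$)
$O{\left(\left(-4\right) 8 \cdot 5 \right)} + Z = \left(603 - 321 \left(-4\right) 8 \cdot 5\right) - 307230 = \left(603 - 321 \left(\left(-32\right) 5\right)\right) - 307230 = \left(603 - -51360\right) - 307230 = \left(603 + 51360\right) - 307230 = 51963 - 307230 = -255267$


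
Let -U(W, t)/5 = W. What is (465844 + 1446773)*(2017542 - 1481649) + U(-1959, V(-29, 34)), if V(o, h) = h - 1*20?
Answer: 1024958071776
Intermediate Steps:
V(o, h) = -20 + h (V(o, h) = h - 20 = -20 + h)
U(W, t) = -5*W
(465844 + 1446773)*(2017542 - 1481649) + U(-1959, V(-29, 34)) = (465844 + 1446773)*(2017542 - 1481649) - 5*(-1959) = 1912617*535893 + 9795 = 1024958061981 + 9795 = 1024958071776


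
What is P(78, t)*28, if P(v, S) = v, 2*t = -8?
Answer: 2184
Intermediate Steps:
t = -4 (t = (½)*(-8) = -4)
P(78, t)*28 = 78*28 = 2184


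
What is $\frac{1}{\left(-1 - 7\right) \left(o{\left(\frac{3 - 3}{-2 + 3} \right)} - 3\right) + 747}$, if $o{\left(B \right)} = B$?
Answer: $\frac{1}{771} \approx 0.001297$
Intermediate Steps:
$\frac{1}{\left(-1 - 7\right) \left(o{\left(\frac{3 - 3}{-2 + 3} \right)} - 3\right) + 747} = \frac{1}{\left(-1 - 7\right) \left(\frac{3 - 3}{-2 + 3} - 3\right) + 747} = \frac{1}{\left(-1 - 7\right) \left(\frac{0}{1} - 3\right) + 747} = \frac{1}{- 8 \left(0 \cdot 1 - 3\right) + 747} = \frac{1}{- 8 \left(0 - 3\right) + 747} = \frac{1}{\left(-8\right) \left(-3\right) + 747} = \frac{1}{24 + 747} = \frac{1}{771}$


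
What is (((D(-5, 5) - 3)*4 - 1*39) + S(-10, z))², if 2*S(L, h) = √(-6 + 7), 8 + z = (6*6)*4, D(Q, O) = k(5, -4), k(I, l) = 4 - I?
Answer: 11881/4 ≈ 2970.3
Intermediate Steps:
D(Q, O) = -1 (D(Q, O) = 4 - 1*5 = 4 - 5 = -1)
z = 136 (z = -8 + (6*6)*4 = -8 + 36*4 = -8 + 144 = 136)
S(L, h) = ½ (S(L, h) = √(-6 + 7)/2 = √1/2 = (½)*1 = ½)
(((D(-5, 5) - 3)*4 - 1*39) + S(-10, z))² = (((-1 - 3)*4 - 1*39) + ½)² = ((-4*4 - 39) + ½)² = ((-16 - 39) + ½)² = (-55 + ½)² = (-109/2)² = 11881/4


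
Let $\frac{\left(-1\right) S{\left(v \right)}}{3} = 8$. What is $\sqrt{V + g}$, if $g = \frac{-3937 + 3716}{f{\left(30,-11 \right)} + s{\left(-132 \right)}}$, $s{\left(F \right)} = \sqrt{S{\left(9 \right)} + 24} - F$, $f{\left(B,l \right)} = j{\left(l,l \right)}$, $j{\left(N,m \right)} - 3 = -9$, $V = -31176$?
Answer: $\frac{i \sqrt{54997558}}{42} \approx 176.57 i$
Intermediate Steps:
$j{\left(N,m \right)} = -6$ ($j{\left(N,m \right)} = 3 - 9 = -6$)
$f{\left(B,l \right)} = -6$
$S{\left(v \right)} = -24$ ($S{\left(v \right)} = \left(-3\right) 8 = -24$)
$s{\left(F \right)} = - F$ ($s{\left(F \right)} = \sqrt{-24 + 24} - F = \sqrt{0} - F = 0 - F = - F$)
$g = - \frac{221}{126}$ ($g = \frac{-3937 + 3716}{-6 - -132} = - \frac{221}{-6 + 132} = - \frac{221}{126} \approx -1.754$)
$\sqrt{V + g} = \sqrt{-31176 - \frac{221}{126}} = \sqrt{- \frac{3928397}{126}} = \frac{i \sqrt{54997558}}{42}$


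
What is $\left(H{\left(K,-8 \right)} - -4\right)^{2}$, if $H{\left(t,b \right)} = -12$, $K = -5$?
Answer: $64$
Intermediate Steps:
$\left(H{\left(K,-8 \right)} - -4\right)^{2} = \left(-12 - -4\right)^{2} = \left(-12 + 4\right)^{2} = \left(-8\right)^{2} = 64$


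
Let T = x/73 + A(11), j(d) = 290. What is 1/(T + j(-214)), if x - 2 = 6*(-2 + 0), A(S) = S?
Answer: 73/21963 ≈ 0.0033238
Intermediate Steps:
x = -10 (x = 2 + 6*(-2 + 0) = 2 + 6*(-2) = 2 - 12 = -10)
T = 793/73 (T = -10/73 + 11 = 793/73 ≈ 10.863)
1/(T + j(-214)) = 1/(793/73 + 290) = 1/(21963/73) = 73/21963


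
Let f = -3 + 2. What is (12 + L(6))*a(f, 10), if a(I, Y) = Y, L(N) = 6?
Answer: 180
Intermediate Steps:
f = -1
(12 + L(6))*a(f, 10) = (12 + 6)*10 = 18*10 = 180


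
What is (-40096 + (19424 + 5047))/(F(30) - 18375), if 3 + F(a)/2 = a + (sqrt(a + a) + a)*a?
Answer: 86046875/90909147 + 625000*sqrt(15)/90909147 ≈ 0.97314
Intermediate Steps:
F(a) = -6 + 2*a + 2*a*(a + sqrt(2)*sqrt(a)) (F(a) = -6 + 2*(a + (sqrt(a + a) + a)*a) = -6 + 2*(a + (sqrt(2*a) + a)*a) = -6 + 2*(a + (sqrt(2)*sqrt(a) + a)*a) = -6 + 2*(a + (a + sqrt(2)*sqrt(a))*a) = -6 + 2*(a + a*(a + sqrt(2)*sqrt(a))) = -6 + (2*a + 2*a*(a + sqrt(2)*sqrt(a))) = -6 + 2*a + 2*a*(a + sqrt(2)*sqrt(a)))
(-40096 + (19424 + 5047))/(F(30) - 18375) = (-40096 + (19424 + 5047))/((-6 + 2*30 + 2*30**2 + 2*sqrt(2)*30**(3/2)) - 18375) = (-40096 + 24471)/((-6 + 60 + 2*900 + 2*sqrt(2)*(30*sqrt(30))) - 18375) = -15625/((-6 + 60 + 1800 + 120*sqrt(15)) - 18375) = -15625/((1854 + 120*sqrt(15)) - 18375) = -15625/(-16521 + 120*sqrt(15))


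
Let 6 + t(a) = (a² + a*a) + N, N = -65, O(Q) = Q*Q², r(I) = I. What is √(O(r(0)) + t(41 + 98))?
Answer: √38571 ≈ 196.40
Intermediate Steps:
O(Q) = Q³
t(a) = -71 + 2*a² (t(a) = -6 + ((a² + a*a) - 65) = -6 + ((a² + a²) - 65) = -6 + (2*a² - 65) = -6 + (-65 + 2*a²) = -71 + 2*a²)
√(O(r(0)) + t(41 + 98)) = √(0³ + (-71 + 2*(41 + 98)²)) = √(0 + (-71 + 2*139²)) = √(0 + (-71 + 2*19321)) = √(0 + (-71 + 38642)) = √(0 + 38571) = √38571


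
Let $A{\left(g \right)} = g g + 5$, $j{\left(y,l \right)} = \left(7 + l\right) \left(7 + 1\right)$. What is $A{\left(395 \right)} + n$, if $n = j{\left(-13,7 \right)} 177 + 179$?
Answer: $176033$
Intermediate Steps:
$j{\left(y,l \right)} = 56 + 8 l$ ($j{\left(y,l \right)} = \left(7 + l\right) 8 = 56 + 8 l$)
$n = 20003$ ($n = \left(56 + 8 \cdot 7\right) 177 + 179 = \left(56 + 56\right) 177 + 179 = 112 \cdot 177 + 179 = 19824 + 179 = 20003$)
$A{\left(g \right)} = 5 + g^{2}$ ($A{\left(g \right)} = g^{2} + 5 = 5 + g^{2}$)
$A{\left(395 \right)} + n = \left(5 + 395^{2}\right) + 20003 = \left(5 + 156025\right) + 20003 = 156030 + 20003 = 176033$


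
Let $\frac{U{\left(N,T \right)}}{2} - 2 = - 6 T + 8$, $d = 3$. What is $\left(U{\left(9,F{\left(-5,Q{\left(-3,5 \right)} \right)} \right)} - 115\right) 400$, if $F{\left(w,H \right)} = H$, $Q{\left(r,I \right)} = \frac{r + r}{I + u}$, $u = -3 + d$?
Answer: $-32240$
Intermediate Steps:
$u = 0$ ($u = -3 + 3 = 0$)
$Q{\left(r,I \right)} = \frac{2 r}{I}$ ($Q{\left(r,I \right)} = \frac{r + r}{I + 0} = \frac{2 r}{I}$)
$U{\left(N,T \right)} = 20 - 12 T$ ($U{\left(N,T \right)} = 4 + 2 \left(- 6 T + 8\right) = 4 + 2 \left(8 - 6 T\right) = 4 - \left(-16 + 12 T\right) = 20 - 12 T$)
$\left(U{\left(9,F{\left(-5,Q{\left(-3,5 \right)} \right)} \right)} - 115\right) 400 = \left(\left(20 - 12 \cdot 2 \left(-3\right) \frac{1}{5}\right) - 115\right) 400 = \left(\left(20 - - \frac{72}{5}\right) - 115\right) 400 = \left(\left(20 + \frac{72}{5}\right) - 115\right) 400 = \left(\frac{172}{5} - 115\right) 400 = \left(- \frac{403}{5}\right) 400 = -32240$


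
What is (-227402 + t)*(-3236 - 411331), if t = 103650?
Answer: 51303495384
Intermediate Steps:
(-227402 + t)*(-3236 - 411331) = (-227402 + 103650)*(-3236 - 411331) = -123752*(-414567) = 51303495384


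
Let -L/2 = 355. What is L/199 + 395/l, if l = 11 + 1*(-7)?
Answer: 75765/796 ≈ 95.182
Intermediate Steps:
L = -710 (L = -2*355 = -710)
l = 4 (l = 11 - 7 = 4)
L/199 + 395/l = -710/199 + 395/4 = 75765/796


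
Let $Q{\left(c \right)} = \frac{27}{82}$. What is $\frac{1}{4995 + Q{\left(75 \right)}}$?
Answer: $\frac{82}{409617} \approx 0.00020019$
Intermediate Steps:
$Q{\left(c \right)} = \frac{27}{82}$ ($Q{\left(c \right)} = 27 \cdot \frac{1}{82} = \frac{27}{82}$)
$\frac{1}{4995 + Q{\left(75 \right)}} = \frac{1}{4995 + \frac{27}{82}} = \frac{1}{\frac{409617}{82}} = \frac{82}{409617}$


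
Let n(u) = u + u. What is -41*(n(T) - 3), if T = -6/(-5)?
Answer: 123/5 ≈ 24.600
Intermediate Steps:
T = 6/5 (T = -6*(-⅕) = 6/5 ≈ 1.2000)
n(u) = 2*u
-41*(n(T) - 3) = -41*(2*(6/5) - 3) = -41*(12/5 - 3) = -41*(-⅗) = 123/5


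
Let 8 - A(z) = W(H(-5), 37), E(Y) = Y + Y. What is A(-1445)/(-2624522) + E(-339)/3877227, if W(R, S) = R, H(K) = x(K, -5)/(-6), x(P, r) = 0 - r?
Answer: -1209116503/6783911706996 ≈ -0.00017823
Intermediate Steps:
x(P, r) = -r
E(Y) = 2*Y
H(K) = -⅚ (H(K) = -1*(-5)/(-6) = 5*(-⅙) = -⅚)
A(z) = 53/6 (A(z) = 8 - 1*(-⅚) = 8 + ⅚ = 53/6)
A(-1445)/(-2624522) + E(-339)/3877227 = (53/6)/(-2624522) + (2*(-339))/3877227 = (53/6)*(-1/2624522) - 678*1/3877227 = -53/15747132 - 226/1292409 = -1209116503/6783911706996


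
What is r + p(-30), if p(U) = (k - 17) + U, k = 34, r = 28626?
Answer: 28613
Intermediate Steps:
p(U) = 17 + U (p(U) = (34 - 17) + U = 17 + U)
r + p(-30) = 28626 + (17 - 30) = 28626 - 13 = 28613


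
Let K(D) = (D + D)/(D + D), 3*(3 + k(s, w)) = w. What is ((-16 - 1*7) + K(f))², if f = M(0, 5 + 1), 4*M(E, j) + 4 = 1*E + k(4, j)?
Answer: 484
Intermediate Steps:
k(s, w) = -3 + w/3
M(E, j) = -7/4 + E/4 + j/12 (M(E, j) = -1 + (1*E + (-3 + j/3))/4 = -1 + (E + (-3 + j/3))/4 = -1 + (-3 + E + j/3)/4 = -1 + (-¾ + E/4 + j/12) = -7/4 + E/4 + j/12)
f = -5/4 (f = -7/4 + (¼)*0 + (5 + 1)/12 = -7/4 + 0 + (1/12)*6 = -7/4 + 0 + ½ = -5/4 ≈ -1.2500)
K(D) = 1 (K(D) = (2*D)/((2*D)) = (2*D)*(1/(2*D)) = 1)
((-16 - 1*7) + K(f))² = ((-16 - 1*7) + 1)² = ((-16 - 7) + 1)² = (-23 + 1)² = (-22)² = 484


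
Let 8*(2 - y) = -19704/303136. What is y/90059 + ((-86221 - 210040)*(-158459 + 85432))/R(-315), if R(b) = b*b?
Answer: 84377089406321264929/386979272215200 ≈ 2.1804e+5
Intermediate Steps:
y = 608735/303136 (y = 2 - (-1)*19704/303136/8 = 2 - (-1)*19704*(1/303136)/8 = 2 - (-1)*2463/(8*37892) = 2 - ⅛*(-2463/37892) = 2 + 2463/303136 = 608735/303136 ≈ 2.0081)
R(b) = b²
y/90059 + ((-86221 - 210040)*(-158459 + 85432))/R(-315) = (608735/303136)/90059 + ((-86221 - 210040)*(-158459 + 85432))/((-315)²) = (608735/303136)*(1/90059) - 296261*(-73027)/99225 = 608735/27300125024 + 21635052047*(1/99225) = 608735/27300125024 + 3090721721/14175 = 84377089406321264929/386979272215200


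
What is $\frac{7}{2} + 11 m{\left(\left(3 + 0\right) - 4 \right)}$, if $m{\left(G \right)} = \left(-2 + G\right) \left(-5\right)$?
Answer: $\frac{337}{2} \approx 168.5$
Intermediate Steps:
$m{\left(G \right)} = 10 - 5 G$
$\frac{7}{2} + 11 m{\left(\left(3 + 0\right) - 4 \right)} = \frac{7}{2} + 11 \left(10 - 5 \left(\left(3 + 0\right) - 4\right)\right) = 7 \cdot \frac{1}{2} + 11 \left(10 - 5 \left(3 - 4\right)\right) = \frac{7}{2} + 11 \left(10 - -5\right) = \frac{7}{2} + 11 \left(10 + 5\right) = \frac{7}{2} + 11 \cdot 15 = \frac{7}{2} + 165 = \frac{337}{2}$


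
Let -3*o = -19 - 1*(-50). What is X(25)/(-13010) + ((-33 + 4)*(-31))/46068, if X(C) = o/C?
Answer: 48812631/2497269500 ≈ 0.019546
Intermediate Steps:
o = -31/3 (o = -(-19 - 1*(-50))/3 = -(-19 + 50)/3 = -1/3*31 = -31/3 ≈ -10.333)
X(C) = -31/(3*C)
X(25)/(-13010) + ((-33 + 4)*(-31))/46068 = -31/3/25/(-13010) + ((-33 + 4)*(-31))/46068 = -31/3*1/25*(-1/13010) - 29*(-31)*(1/46068) = -31/75*(-1/13010) + 899*(1/46068) = 31/975750 + 899/46068 = 48812631/2497269500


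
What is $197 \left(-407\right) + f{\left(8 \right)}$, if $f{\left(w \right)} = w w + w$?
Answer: $-80107$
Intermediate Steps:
$f{\left(w \right)} = w + w^{2}$ ($f{\left(w \right)} = w^{2} + w = w + w^{2}$)
$197 \left(-407\right) + f{\left(8 \right)} = 197 \left(-407\right) + 8 \left(1 + 8\right) = -80179 + 8 \cdot 9 = -80179 + 72 = -80107$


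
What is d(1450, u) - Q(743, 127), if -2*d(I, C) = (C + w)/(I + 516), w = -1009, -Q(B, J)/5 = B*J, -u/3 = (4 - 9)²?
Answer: 463784586/983 ≈ 4.7181e+5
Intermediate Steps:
u = -75 (u = -3*(4 - 9)² = -3*(-5)² = -3*25 = -75)
Q(B, J) = -5*B*J
d(I, C) = -(-1009 + C)/(2*(516 + I)) (d(I, C) = -(C - 1009)/(2*(I + 516)) = -(-1009 + C)/(2*(516 + I)))
d(1450, u) - Q(743, 127) = (1009 - 1*(-75))/(2*(516 + 1450)) - (-5)*743*127 = (½)*(1009 + 75)/1966 - 1*(-471805) = (½)*(1/1966)*1084 + 471805 = 271/983 + 471805 = 463784586/983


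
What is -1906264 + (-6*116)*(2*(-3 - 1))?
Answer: -1900696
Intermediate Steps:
-1906264 + (-6*116)*(2*(-3 - 1)) = -1906264 - 1392*(-4) = -1906264 - 696*(-8) = -1906264 + 5568 = -1900696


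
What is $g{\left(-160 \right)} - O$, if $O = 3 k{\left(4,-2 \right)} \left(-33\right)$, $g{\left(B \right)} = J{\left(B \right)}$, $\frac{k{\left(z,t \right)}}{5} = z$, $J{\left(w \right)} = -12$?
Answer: $1968$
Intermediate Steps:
$k{\left(z,t \right)} = 5 z$
$g{\left(B \right)} = -12$
$O = -1980$ ($O = 3 \cdot 5 \cdot 4 \left(-33\right) = 3 \cdot 20 \left(-33\right) = 60 \left(-33\right) = -1980$)
$g{\left(-160 \right)} - O = -12 - -1980 = -12 + 1980 = 1968$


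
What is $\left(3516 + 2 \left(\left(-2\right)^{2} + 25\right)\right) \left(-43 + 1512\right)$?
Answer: $5250206$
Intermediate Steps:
$\left(3516 + 2 \left(\left(-2\right)^{2} + 25\right)\right) \left(-43 + 1512\right) = \left(3516 + 2 \left(4 + 25\right)\right) 1469 = \left(3516 + 2 \cdot 29\right) 1469 = \left(3516 + 58\right) 1469 = 3574 \cdot 1469 = 5250206$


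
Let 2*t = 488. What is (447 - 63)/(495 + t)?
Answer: 384/739 ≈ 0.51962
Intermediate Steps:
t = 244 (t = (½)*488 = 244)
(447 - 63)/(495 + t) = (447 - 63)/(495 + 244) = 384/739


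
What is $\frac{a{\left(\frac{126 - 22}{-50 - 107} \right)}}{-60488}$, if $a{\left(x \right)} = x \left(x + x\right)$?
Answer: $- \frac{2704}{186371089} \approx -1.4509 \cdot 10^{-5}$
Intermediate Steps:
$a{\left(x \right)} = 2 x^{2}$ ($a{\left(x \right)} = x 2 x = 2 x^{2}$)
$\frac{a{\left(\frac{126 - 22}{-50 - 107} \right)}}{-60488} = \frac{2 \left(\frac{126 - 22}{-50 - 107}\right)^{2}}{-60488} = 2 \left(\frac{104}{-157}\right)^{2} \left(- \frac{1}{60488}\right) = 2 \left(104 \left(- \frac{1}{157}\right)\right)^{2} \left(- \frac{1}{60488}\right) = 2 \left(- \frac{104}{157}\right)^{2} \left(- \frac{1}{60488}\right) = 2 \cdot \frac{10816}{24649} \left(- \frac{1}{60488}\right) = \frac{21632}{24649} \left(- \frac{1}{60488}\right) = - \frac{2704}{186371089}$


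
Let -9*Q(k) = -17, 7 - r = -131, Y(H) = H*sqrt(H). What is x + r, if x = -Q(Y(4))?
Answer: 1225/9 ≈ 136.11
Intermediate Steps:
Y(H) = H**(3/2)
r = 138 (r = 7 - 1*(-131) = 7 + 131 = 138)
Q(k) = 17/9 (Q(k) = -1/9*(-17) = 17/9)
x = -17/9 (x = -1*17/9 = -17/9 ≈ -1.8889)
x + r = -17/9 + 138 = 1225/9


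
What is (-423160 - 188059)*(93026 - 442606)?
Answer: 213669938020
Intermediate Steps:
(-423160 - 188059)*(93026 - 442606) = -611219*(-349580) = 213669938020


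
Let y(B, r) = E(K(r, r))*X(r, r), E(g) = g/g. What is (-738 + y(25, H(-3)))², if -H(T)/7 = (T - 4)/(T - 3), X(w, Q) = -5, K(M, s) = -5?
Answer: 552049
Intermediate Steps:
E(g) = 1
H(T) = -7*(-4 + T)/(-3 + T) (H(T) = -7*(T - 4)/(T - 3) = -7*(-4 + T)/(-3 + T))
y(B, r) = -5 (y(B, r) = 1*(-5) = -5)
(-738 + y(25, H(-3)))² = (-738 - 5)² = (-743)² = 552049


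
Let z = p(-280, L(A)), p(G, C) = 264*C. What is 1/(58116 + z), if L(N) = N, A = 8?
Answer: 1/60228 ≈ 1.6604e-5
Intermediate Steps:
z = 2112 (z = 264*8 = 2112)
1/(58116 + z) = 1/(58116 + 2112) = 1/60228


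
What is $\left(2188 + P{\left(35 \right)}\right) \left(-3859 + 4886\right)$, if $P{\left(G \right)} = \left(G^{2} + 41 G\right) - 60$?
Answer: $4917276$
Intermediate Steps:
$P{\left(G \right)} = -60 + G^{2} + 41 G$
$\left(2188 + P{\left(35 \right)}\right) \left(-3859 + 4886\right) = \left(2188 + \left(-60 + 35^{2} + 41 \cdot 35\right)\right) \left(-3859 + 4886\right) = \left(2188 + \left(-60 + 1225 + 1435\right)\right) 1027 = \left(2188 + 2600\right) 1027 = 4788 \cdot 1027 = 4917276$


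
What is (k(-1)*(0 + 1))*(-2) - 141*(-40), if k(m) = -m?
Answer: 5638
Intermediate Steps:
(k(-1)*(0 + 1))*(-2) - 141*(-40) = ((-1*(-1))*(0 + 1))*(-2) - 141*(-40) = (1*1)*(-2) + 5640 = 1*(-2) + 5640 = -2 + 5640 = 5638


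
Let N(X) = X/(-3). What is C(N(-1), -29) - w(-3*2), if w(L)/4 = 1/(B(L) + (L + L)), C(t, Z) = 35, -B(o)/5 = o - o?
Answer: 106/3 ≈ 35.333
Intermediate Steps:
B(o) = 0 (B(o) = -5*(o - o) = -5*0 = 0)
N(X) = -X/3 (N(X) = X*(-⅓) = -X/3)
w(L) = 2/L (w(L) = 4/(0 + (L + L)) = 4/(0 + 2*L) = 4/((2*L)) = 4*(1/(2*L)) = 2/L)
C(N(-1), -29) - w(-3*2) = 35 - 2/((-3*2)) = 35 - 2/(-6) = 35 - 2*(-1)/6 = 35 - 1*(-⅓) = 35 + ⅓ = 106/3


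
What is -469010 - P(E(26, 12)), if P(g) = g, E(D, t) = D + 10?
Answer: -469046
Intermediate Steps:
E(D, t) = 10 + D
-469010 - P(E(26, 12)) = -469010 - (10 + 26) = -469010 - 1*36 = -469010 - 36 = -469046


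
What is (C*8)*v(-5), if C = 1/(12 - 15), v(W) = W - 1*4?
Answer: 24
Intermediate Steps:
v(W) = -4 + W (v(W) = W - 4 = -4 + W)
C = -⅓ (C = 1/(-3) = -⅓ ≈ -0.33333)
(C*8)*v(-5) = (-⅓*8)*(-4 - 5) = -8/3*(-9) = 24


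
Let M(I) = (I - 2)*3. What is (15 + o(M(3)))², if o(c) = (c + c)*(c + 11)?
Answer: 9801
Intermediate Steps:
M(I) = -6 + 3*I (M(I) = (-2 + I)*3 = -6 + 3*I)
o(c) = 2*c*(11 + c) (o(c) = (2*c)*(11 + c) = 2*c*(11 + c))
(15 + o(M(3)))² = (15 + 2*(-6 + 3*3)*(11 + (-6 + 3*3)))² = (15 + 2*(-6 + 9)*(11 + (-6 + 9)))² = (15 + 2*3*(11 + 3))² = (15 + 2*3*14)² = (15 + 84)² = 99² = 9801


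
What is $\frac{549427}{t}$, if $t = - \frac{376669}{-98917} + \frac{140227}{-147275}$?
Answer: $\frac{8004053181576725}{41603092816} \approx 1.9239 \cdot 10^{5}$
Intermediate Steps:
$t = \frac{41603092816}{14568001175}$ ($t = \left(-376669\right) \left(- \frac{1}{98917}\right) + 140227 \left(- \frac{1}{147275}\right) = \frac{376669}{98917} - \frac{140227}{147275} = \frac{41603092816}{14568001175} \approx 2.8558$)
$\frac{549427}{t} = \frac{549427}{\frac{41603092816}{14568001175}} = 549427 \cdot \frac{14568001175}{41603092816} = \frac{8004053181576725}{41603092816}$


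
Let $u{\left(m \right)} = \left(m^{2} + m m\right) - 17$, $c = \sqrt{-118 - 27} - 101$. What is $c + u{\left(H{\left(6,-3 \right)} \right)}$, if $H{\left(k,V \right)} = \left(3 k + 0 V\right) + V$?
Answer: $332 + i \sqrt{145} \approx 332.0 + 12.042 i$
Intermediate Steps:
$H{\left(k,V \right)} = V + 3 k$ ($H{\left(k,V \right)} = \left(3 k + 0\right) + V = 3 k + V = V + 3 k$)
$c = -101 + i \sqrt{145}$ ($c = \sqrt{-145} - 101 = i \sqrt{145} - 101 = -101 + i \sqrt{145} \approx -101.0 + 12.042 i$)
$u{\left(m \right)} = -17 + 2 m^{2}$ ($u{\left(m \right)} = \left(m^{2} + m^{2}\right) - 17 = 2 m^{2} - 17 = -17 + 2 m^{2}$)
$c + u{\left(H{\left(6,-3 \right)} \right)} = \left(-101 + i \sqrt{145}\right) - \left(17 - 2 \left(-3 + 3 \cdot 6\right)^{2}\right) = \left(-101 + i \sqrt{145}\right) - \left(17 - 2 \left(-3 + 18\right)^{2}\right) = \left(-101 + i \sqrt{145}\right) - \left(17 - 2 \cdot 15^{2}\right) = \left(-101 + i \sqrt{145}\right) + \left(-17 + 2 \cdot 225\right) = \left(-101 + i \sqrt{145}\right) + \left(-17 + 450\right) = \left(-101 + i \sqrt{145}\right) + 433 = 332 + i \sqrt{145}$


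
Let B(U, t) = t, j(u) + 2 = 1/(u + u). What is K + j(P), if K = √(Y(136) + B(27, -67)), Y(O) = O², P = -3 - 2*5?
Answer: -53/26 + √18429 ≈ 133.72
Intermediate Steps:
P = -13 (P = -3 - 10 = -13)
j(u) = -2 + 1/(2*u) (j(u) = -2 + 1/(u + u) = -2 + 1/(2*u))
K = √18429 (K = √(136² - 67) = √(18496 - 67) = √18429 ≈ 135.75)
K + j(P) = √18429 + (-2 + (½)/(-13)) = √18429 + (-2 + (½)*(-1/13)) = √18429 + (-2 - 1/26) = √18429 - 53/26 = -53/26 + √18429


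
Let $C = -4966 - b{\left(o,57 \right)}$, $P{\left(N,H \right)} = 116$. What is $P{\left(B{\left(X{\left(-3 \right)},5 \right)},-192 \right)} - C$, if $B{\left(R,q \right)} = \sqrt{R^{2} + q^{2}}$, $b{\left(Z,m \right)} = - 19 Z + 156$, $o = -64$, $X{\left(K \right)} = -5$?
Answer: $6454$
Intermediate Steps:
$b{\left(Z,m \right)} = 156 - 19 Z$
$C = -6338$ ($C = -4966 - \left(156 - -1216\right) = -4966 - \left(156 + 1216\right) = -4966 - 1372 = -6338$)
$P{\left(B{\left(X{\left(-3 \right)},5 \right)},-192 \right)} - C = 116 - -6338 = 116 + 6338 = 6454$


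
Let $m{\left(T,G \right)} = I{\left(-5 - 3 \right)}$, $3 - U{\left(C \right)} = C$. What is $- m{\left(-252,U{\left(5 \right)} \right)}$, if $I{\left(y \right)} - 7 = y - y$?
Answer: $-7$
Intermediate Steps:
$U{\left(C \right)} = 3 - C$
$I{\left(y \right)} = 7$ ($I{\left(y \right)} = 7 + \left(y - y\right) = 7 + 0 = 7$)
$m{\left(T,G \right)} = 7$
$- m{\left(-252,U{\left(5 \right)} \right)} = \left(-1\right) 7 = -7$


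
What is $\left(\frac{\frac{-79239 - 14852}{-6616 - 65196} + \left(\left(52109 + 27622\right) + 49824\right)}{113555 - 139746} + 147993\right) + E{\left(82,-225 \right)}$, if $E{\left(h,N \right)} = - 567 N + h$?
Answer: $\frac{518440959862049}{1880828092} \approx 2.7565 \cdot 10^{5}$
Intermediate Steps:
$E{\left(h,N \right)} = h - 567 N$
$\left(\frac{\frac{-79239 - 14852}{-6616 - 65196} + \left(\left(52109 + 27622\right) + 49824\right)}{113555 - 139746} + 147993\right) + E{\left(82,-225 \right)} = \left(\frac{\frac{-79239 - 14852}{-6616 - 65196} + \left(\left(52109 + 27622\right) + 49824\right)}{113555 - 139746} + 147993\right) + \left(82 - -127575\right) = \left(\frac{- \frac{94091}{-71812} + \left(79731 + 49824\right)}{-26191} + 147993\right) + \left(82 + 127575\right) = \left(\left(\left(-94091\right) \left(- \frac{1}{71812}\right) + 129555\right) \left(- \frac{1}{26191}\right) + 147993\right) + 127657 = \left(\left(\frac{94091}{71812} + 129555\right) \left(- \frac{1}{26191}\right) + 147993\right) + 127657 = \left(\frac{9303697751}{71812} \left(- \frac{1}{26191}\right) + 147993\right) + 127657 = \left(- \frac{9303697751}{1880828092} + 147993\right) + 127657 = \frac{278340088121605}{1880828092} + 127657 = \frac{518440959862049}{1880828092}$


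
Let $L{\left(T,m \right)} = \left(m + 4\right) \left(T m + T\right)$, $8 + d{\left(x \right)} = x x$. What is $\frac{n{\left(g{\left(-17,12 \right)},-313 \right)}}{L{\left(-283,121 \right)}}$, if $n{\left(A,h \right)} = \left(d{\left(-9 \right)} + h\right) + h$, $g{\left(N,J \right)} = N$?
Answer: $\frac{553}{4315750} \approx 0.00012814$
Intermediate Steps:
$d{\left(x \right)} = -8 + x^{2}$ ($d{\left(x \right)} = -8 + x x = -8 + x^{2}$)
$L{\left(T,m \right)} = \left(4 + m\right) \left(T + T m\right)$
$n{\left(A,h \right)} = 73 + 2 h$ ($n{\left(A,h \right)} = \left(\left(-8 + \left(-9\right)^{2}\right) + h\right) + h = \left(\left(-8 + 81\right) + h\right) + h = \left(73 + h\right) + h = 73 + 2 h$)
$\frac{n{\left(g{\left(-17,12 \right)},-313 \right)}}{L{\left(-283,121 \right)}} = \frac{73 + 2 \left(-313\right)}{\left(-283\right) \left(4 + 121^{2} + 5 \cdot 121\right)} = \frac{73 - 626}{\left(-283\right) \left(4 + 14641 + 605\right)} = - \frac{553}{\left(-283\right) 15250} = - \frac{553}{-4315750} = \left(-553\right) \left(- \frac{1}{4315750}\right) = \frac{553}{4315750}$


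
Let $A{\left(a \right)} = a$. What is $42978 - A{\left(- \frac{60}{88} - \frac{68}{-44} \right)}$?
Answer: $\frac{945497}{22} \approx 42977.0$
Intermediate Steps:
$42978 - A{\left(- \frac{60}{88} - \frac{68}{-44} \right)} = 42978 - \left(- \frac{60}{88} - \frac{68}{-44}\right) = 42978 - \left(\left(-60\right) \frac{1}{88} - - \frac{17}{11}\right) = 42978 - \left(- \frac{15}{22} + \frac{17}{11}\right) = 42978 - \frac{19}{22} = \frac{945497}{22}$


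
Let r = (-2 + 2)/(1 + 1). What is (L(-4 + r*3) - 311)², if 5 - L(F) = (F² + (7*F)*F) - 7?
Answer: 182329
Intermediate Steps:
r = 0 (r = 0/2 = 0*(½) = 0)
L(F) = 12 - 8*F² (L(F) = 5 - ((F² + (7*F)*F) - 7) = 5 - ((F² + 7*F²) - 7) = 5 - (8*F² - 7) = 5 - (-7 + 8*F²) = 5 + (7 - 8*F²) = 12 - 8*F²)
(L(-4 + r*3) - 311)² = ((12 - 8*(-4 + 0*3)²) - 311)² = ((12 - 8*(-4 + 0)²) - 311)² = ((12 - 8*(-4)²) - 311)² = ((12 - 8*16) - 311)² = ((12 - 128) - 311)² = (-116 - 311)² = (-427)² = 182329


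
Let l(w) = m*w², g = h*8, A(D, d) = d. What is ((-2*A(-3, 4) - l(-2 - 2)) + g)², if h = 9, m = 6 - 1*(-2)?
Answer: 4096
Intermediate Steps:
m = 8 (m = 6 + 2 = 8)
g = 72 (g = 9*8 = 72)
l(w) = 8*w²
((-2*A(-3, 4) - l(-2 - 2)) + g)² = ((-2*4 - 8*(-2 - 2)²) + 72)² = ((-8 - 8*(-4)²) + 72)² = ((-8 - 8*16) + 72)² = ((-8 - 1*128) + 72)² = ((-8 - 128) + 72)² = (-136 + 72)² = (-64)² = 4096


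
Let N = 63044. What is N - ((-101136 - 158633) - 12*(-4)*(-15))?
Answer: 323533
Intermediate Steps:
N - ((-101136 - 158633) - 12*(-4)*(-15)) = 63044 - ((-101136 - 158633) - 12*(-4)*(-15)) = 63044 - (-259769 + 48*(-15)) = 63044 - (-259769 - 720) = 63044 - 1*(-260489) = 63044 + 260489 = 323533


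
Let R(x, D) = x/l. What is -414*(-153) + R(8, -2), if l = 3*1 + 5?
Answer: 63343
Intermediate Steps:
l = 8 (l = 3 + 5 = 8)
R(x, D) = x/8
-414*(-153) + R(8, -2) = -414*(-153) + (1/8)*8 = 63342 + 1 = 63343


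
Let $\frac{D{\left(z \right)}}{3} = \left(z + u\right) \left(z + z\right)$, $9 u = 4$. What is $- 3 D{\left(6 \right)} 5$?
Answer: $-3480$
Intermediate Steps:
$u = \frac{4}{9}$ ($u = \frac{1}{9} \cdot 4 = \frac{4}{9} \approx 0.44444$)
$D{\left(z \right)} = 6 z \left(\frac{4}{9} + z\right)$ ($D{\left(z \right)} = 3 \left(z + \frac{4}{9}\right) \left(z + z\right) = 3 \left(\frac{4}{9} + z\right) 2 z = 3 \cdot 2 z \left(\frac{4}{9} + z\right) = 6 z \left(\frac{4}{9} + z\right)$)
$- 3 D{\left(6 \right)} 5 = - 3 \cdot \frac{2}{3} \cdot 6 \left(4 + 9 \cdot 6\right) 5 = - 3 \cdot \frac{2}{3} \cdot 6 \left(4 + 54\right) 5 = - 3 \cdot \frac{2}{3} \cdot 6 \cdot 58 \cdot 5 = \left(-3\right) 232 \cdot 5 = \left(-696\right) 5 = -3480$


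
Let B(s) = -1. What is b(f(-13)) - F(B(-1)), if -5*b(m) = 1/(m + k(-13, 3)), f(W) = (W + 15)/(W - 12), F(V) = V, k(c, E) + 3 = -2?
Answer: 132/127 ≈ 1.0394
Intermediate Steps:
k(c, E) = -5 (k(c, E) = -3 - 2 = -5)
f(W) = (15 + W)/(-12 + W)
b(m) = -1/(5*(-5 + m)) (b(m) = -1/(5*(m - 5)) = -1/(5*(-5 + m)))
b(f(-13)) - F(B(-1)) = -1/(-25 + 5*((15 - 13)/(-12 - 13))) - 1*(-1) = -1/(-25 + 5*(2/(-25))) + 1 = -1/(-25 + 5*(-1/25*2)) + 1 = -1/(-25 + 5*(-2/25)) + 1 = -1/(-25 - ⅖) + 1 = -1/(-127/5) + 1 = -1*(-5/127) + 1 = 5/127 + 1 = 132/127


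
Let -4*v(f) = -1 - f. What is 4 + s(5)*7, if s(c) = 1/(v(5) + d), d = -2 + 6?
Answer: 58/11 ≈ 5.2727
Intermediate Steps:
v(f) = ¼ + f/4 (v(f) = -(-1 - f)/4 = ¼ + f/4)
d = 4
s(c) = 2/11 (s(c) = 1/((¼ + (¼)*5) + 4) = 1/((¼ + 5/4) + 4) = 1/(3/2 + 4) = 1/(11/2) = 2/11)
4 + s(5)*7 = 4 + (2/11)*7 = 4 + 14/11 = 58/11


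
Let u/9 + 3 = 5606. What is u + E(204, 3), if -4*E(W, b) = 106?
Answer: 100801/2 ≈ 50401.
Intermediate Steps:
u = 50427 (u = -27 + 9*5606 = -27 + 50454 = 50427)
E(W, b) = -53/2 (E(W, b) = -¼*106 = -53/2)
u + E(204, 3) = 50427 - 53/2 = 100801/2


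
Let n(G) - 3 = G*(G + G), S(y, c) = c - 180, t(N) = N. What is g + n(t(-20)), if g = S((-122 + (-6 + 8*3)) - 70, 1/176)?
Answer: 109649/176 ≈ 623.01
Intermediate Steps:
S(y, c) = -180 + c
n(G) = 3 + 2*G² (n(G) = 3 + G*(G + G) = 3 + G*(2*G) = 3 + 2*G²)
g = -31679/176 (g = -180 + 1/176 = -31679/176 ≈ -179.99)
g + n(t(-20)) = -31679/176 + (3 + 2*(-20)²) = -31679/176 + (3 + 2*400) = -31679/176 + (3 + 800) = -31679/176 + 803 = 109649/176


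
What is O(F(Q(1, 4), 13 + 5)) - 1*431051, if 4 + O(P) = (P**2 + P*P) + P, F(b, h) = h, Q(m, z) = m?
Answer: -430389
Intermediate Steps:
O(P) = -4 + P + 2*P**2 (O(P) = -4 + ((P**2 + P*P) + P) = -4 + ((P**2 + P**2) + P) = -4 + (2*P**2 + P) = -4 + (P + 2*P**2) = -4 + P + 2*P**2)
O(F(Q(1, 4), 13 + 5)) - 1*431051 = (-4 + (13 + 5) + 2*(13 + 5)**2) - 1*431051 = (-4 + 18 + 2*18**2) - 431051 = (-4 + 18 + 2*324) - 431051 = (-4 + 18 + 648) - 431051 = 662 - 431051 = -430389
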